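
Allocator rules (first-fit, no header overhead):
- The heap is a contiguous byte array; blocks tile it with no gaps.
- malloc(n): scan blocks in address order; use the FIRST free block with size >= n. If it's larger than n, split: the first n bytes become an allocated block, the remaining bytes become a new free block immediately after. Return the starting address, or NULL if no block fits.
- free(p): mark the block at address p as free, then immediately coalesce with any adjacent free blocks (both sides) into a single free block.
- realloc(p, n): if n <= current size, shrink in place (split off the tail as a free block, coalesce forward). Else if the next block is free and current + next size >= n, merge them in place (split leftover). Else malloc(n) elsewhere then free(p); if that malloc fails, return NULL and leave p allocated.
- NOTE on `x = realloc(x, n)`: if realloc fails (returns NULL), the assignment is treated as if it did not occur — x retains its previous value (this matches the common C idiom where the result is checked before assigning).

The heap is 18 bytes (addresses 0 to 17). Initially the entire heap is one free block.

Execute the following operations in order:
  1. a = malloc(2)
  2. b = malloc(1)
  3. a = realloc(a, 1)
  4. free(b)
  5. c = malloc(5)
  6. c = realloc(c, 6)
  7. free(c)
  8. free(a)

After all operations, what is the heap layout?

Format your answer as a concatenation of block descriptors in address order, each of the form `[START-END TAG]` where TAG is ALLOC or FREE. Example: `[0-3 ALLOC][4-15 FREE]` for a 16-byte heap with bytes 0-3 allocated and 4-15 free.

Op 1: a = malloc(2) -> a = 0; heap: [0-1 ALLOC][2-17 FREE]
Op 2: b = malloc(1) -> b = 2; heap: [0-1 ALLOC][2-2 ALLOC][3-17 FREE]
Op 3: a = realloc(a, 1) -> a = 0; heap: [0-0 ALLOC][1-1 FREE][2-2 ALLOC][3-17 FREE]
Op 4: free(b) -> (freed b); heap: [0-0 ALLOC][1-17 FREE]
Op 5: c = malloc(5) -> c = 1; heap: [0-0 ALLOC][1-5 ALLOC][6-17 FREE]
Op 6: c = realloc(c, 6) -> c = 1; heap: [0-0 ALLOC][1-6 ALLOC][7-17 FREE]
Op 7: free(c) -> (freed c); heap: [0-0 ALLOC][1-17 FREE]
Op 8: free(a) -> (freed a); heap: [0-17 FREE]

Answer: [0-17 FREE]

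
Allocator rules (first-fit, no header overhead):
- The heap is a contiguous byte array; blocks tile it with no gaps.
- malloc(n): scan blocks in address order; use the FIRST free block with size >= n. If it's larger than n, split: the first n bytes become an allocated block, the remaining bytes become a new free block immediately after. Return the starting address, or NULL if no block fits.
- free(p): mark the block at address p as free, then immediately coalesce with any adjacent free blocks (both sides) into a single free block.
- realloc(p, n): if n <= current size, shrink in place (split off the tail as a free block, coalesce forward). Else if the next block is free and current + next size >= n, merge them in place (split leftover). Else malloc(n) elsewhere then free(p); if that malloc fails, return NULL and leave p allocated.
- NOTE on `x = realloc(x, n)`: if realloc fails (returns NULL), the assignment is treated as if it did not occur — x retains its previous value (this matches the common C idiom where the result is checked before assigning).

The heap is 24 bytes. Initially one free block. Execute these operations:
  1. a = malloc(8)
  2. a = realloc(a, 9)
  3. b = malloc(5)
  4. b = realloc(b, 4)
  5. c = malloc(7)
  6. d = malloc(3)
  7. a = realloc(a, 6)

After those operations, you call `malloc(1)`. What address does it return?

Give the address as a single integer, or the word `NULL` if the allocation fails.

Op 1: a = malloc(8) -> a = 0; heap: [0-7 ALLOC][8-23 FREE]
Op 2: a = realloc(a, 9) -> a = 0; heap: [0-8 ALLOC][9-23 FREE]
Op 3: b = malloc(5) -> b = 9; heap: [0-8 ALLOC][9-13 ALLOC][14-23 FREE]
Op 4: b = realloc(b, 4) -> b = 9; heap: [0-8 ALLOC][9-12 ALLOC][13-23 FREE]
Op 5: c = malloc(7) -> c = 13; heap: [0-8 ALLOC][9-12 ALLOC][13-19 ALLOC][20-23 FREE]
Op 6: d = malloc(3) -> d = 20; heap: [0-8 ALLOC][9-12 ALLOC][13-19 ALLOC][20-22 ALLOC][23-23 FREE]
Op 7: a = realloc(a, 6) -> a = 0; heap: [0-5 ALLOC][6-8 FREE][9-12 ALLOC][13-19 ALLOC][20-22 ALLOC][23-23 FREE]
malloc(1): first-fit scan over [0-5 ALLOC][6-8 FREE][9-12 ALLOC][13-19 ALLOC][20-22 ALLOC][23-23 FREE] -> 6

Answer: 6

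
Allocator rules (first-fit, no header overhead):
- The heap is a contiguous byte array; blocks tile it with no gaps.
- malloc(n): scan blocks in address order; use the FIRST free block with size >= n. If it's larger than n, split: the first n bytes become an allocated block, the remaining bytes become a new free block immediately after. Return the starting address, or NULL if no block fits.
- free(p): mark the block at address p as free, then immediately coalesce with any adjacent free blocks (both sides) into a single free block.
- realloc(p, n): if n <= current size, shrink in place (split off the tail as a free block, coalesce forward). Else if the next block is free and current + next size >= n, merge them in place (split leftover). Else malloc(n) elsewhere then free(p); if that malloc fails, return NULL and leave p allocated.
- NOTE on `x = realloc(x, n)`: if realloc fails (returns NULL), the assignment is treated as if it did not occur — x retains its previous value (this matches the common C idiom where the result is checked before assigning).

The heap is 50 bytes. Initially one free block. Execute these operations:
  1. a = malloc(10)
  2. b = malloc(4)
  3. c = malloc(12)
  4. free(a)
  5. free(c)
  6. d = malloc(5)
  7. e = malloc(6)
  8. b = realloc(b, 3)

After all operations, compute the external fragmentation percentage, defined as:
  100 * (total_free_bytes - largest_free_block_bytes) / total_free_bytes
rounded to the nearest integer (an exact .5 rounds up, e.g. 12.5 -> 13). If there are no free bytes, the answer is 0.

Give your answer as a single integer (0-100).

Answer: 17

Derivation:
Op 1: a = malloc(10) -> a = 0; heap: [0-9 ALLOC][10-49 FREE]
Op 2: b = malloc(4) -> b = 10; heap: [0-9 ALLOC][10-13 ALLOC][14-49 FREE]
Op 3: c = malloc(12) -> c = 14; heap: [0-9 ALLOC][10-13 ALLOC][14-25 ALLOC][26-49 FREE]
Op 4: free(a) -> (freed a); heap: [0-9 FREE][10-13 ALLOC][14-25 ALLOC][26-49 FREE]
Op 5: free(c) -> (freed c); heap: [0-9 FREE][10-13 ALLOC][14-49 FREE]
Op 6: d = malloc(5) -> d = 0; heap: [0-4 ALLOC][5-9 FREE][10-13 ALLOC][14-49 FREE]
Op 7: e = malloc(6) -> e = 14; heap: [0-4 ALLOC][5-9 FREE][10-13 ALLOC][14-19 ALLOC][20-49 FREE]
Op 8: b = realloc(b, 3) -> b = 10; heap: [0-4 ALLOC][5-9 FREE][10-12 ALLOC][13-13 FREE][14-19 ALLOC][20-49 FREE]
Free blocks: [5 1 30] total_free=36 largest=30 -> 100*(36-30)/36 = 600/36 ≈ 16.667 -> rounds to 17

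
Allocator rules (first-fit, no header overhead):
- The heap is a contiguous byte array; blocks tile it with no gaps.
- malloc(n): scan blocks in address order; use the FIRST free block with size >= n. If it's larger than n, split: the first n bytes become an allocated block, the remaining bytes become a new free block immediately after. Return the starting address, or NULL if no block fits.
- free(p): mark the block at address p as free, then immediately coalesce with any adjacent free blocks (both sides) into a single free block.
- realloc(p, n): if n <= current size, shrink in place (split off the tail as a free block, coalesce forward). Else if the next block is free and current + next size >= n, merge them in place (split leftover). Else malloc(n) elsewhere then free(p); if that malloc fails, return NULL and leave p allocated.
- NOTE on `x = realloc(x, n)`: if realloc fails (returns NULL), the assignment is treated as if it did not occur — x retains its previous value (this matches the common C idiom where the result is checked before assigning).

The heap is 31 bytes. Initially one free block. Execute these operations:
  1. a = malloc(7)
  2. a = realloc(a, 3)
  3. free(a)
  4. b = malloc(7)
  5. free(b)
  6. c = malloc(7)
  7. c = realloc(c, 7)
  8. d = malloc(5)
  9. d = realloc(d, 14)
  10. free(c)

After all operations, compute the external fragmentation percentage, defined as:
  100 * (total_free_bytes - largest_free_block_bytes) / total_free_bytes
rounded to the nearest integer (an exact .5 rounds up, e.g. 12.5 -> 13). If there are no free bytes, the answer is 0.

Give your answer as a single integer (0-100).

Answer: 41

Derivation:
Op 1: a = malloc(7) -> a = 0; heap: [0-6 ALLOC][7-30 FREE]
Op 2: a = realloc(a, 3) -> a = 0; heap: [0-2 ALLOC][3-30 FREE]
Op 3: free(a) -> (freed a); heap: [0-30 FREE]
Op 4: b = malloc(7) -> b = 0; heap: [0-6 ALLOC][7-30 FREE]
Op 5: free(b) -> (freed b); heap: [0-30 FREE]
Op 6: c = malloc(7) -> c = 0; heap: [0-6 ALLOC][7-30 FREE]
Op 7: c = realloc(c, 7) -> c = 0; heap: [0-6 ALLOC][7-30 FREE]
Op 8: d = malloc(5) -> d = 7; heap: [0-6 ALLOC][7-11 ALLOC][12-30 FREE]
Op 9: d = realloc(d, 14) -> d = 7; heap: [0-6 ALLOC][7-20 ALLOC][21-30 FREE]
Op 10: free(c) -> (freed c); heap: [0-6 FREE][7-20 ALLOC][21-30 FREE]
Free blocks: [7 10] total_free=17 largest=10 -> 100*(17-10)/17 = 700/17 ≈ 41.176 -> rounds to 41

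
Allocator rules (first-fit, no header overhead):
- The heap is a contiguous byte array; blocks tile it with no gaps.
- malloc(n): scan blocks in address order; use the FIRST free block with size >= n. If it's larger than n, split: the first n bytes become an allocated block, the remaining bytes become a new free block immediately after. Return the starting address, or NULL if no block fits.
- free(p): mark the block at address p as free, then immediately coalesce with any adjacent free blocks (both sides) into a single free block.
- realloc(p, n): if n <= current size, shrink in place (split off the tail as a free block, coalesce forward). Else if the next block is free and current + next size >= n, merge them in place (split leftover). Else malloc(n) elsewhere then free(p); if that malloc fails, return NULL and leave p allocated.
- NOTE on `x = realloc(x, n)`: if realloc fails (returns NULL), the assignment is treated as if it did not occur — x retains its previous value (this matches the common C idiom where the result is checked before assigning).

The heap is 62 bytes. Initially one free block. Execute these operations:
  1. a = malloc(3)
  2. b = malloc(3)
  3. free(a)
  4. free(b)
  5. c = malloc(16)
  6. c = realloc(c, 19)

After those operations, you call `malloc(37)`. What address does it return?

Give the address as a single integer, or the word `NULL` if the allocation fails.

Answer: 19

Derivation:
Op 1: a = malloc(3) -> a = 0; heap: [0-2 ALLOC][3-61 FREE]
Op 2: b = malloc(3) -> b = 3; heap: [0-2 ALLOC][3-5 ALLOC][6-61 FREE]
Op 3: free(a) -> (freed a); heap: [0-2 FREE][3-5 ALLOC][6-61 FREE]
Op 4: free(b) -> (freed b); heap: [0-61 FREE]
Op 5: c = malloc(16) -> c = 0; heap: [0-15 ALLOC][16-61 FREE]
Op 6: c = realloc(c, 19) -> c = 0; heap: [0-18 ALLOC][19-61 FREE]
malloc(37): first-fit scan over [0-18 ALLOC][19-61 FREE] -> 19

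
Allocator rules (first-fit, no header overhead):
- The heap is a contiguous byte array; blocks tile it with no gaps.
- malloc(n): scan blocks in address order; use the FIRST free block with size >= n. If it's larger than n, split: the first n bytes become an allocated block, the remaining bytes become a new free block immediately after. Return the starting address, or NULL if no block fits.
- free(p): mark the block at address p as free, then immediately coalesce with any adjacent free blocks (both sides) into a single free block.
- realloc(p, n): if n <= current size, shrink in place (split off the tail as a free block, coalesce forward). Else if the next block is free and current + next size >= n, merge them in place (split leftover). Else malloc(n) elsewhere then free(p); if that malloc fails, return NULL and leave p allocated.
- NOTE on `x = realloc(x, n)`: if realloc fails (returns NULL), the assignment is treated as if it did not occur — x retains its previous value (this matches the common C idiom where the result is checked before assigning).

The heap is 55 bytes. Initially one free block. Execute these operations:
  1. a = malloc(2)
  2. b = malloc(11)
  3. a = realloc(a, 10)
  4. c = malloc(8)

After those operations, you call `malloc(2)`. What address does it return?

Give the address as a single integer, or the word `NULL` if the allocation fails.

Answer: 0

Derivation:
Op 1: a = malloc(2) -> a = 0; heap: [0-1 ALLOC][2-54 FREE]
Op 2: b = malloc(11) -> b = 2; heap: [0-1 ALLOC][2-12 ALLOC][13-54 FREE]
Op 3: a = realloc(a, 10) -> a = 13; heap: [0-1 FREE][2-12 ALLOC][13-22 ALLOC][23-54 FREE]
Op 4: c = malloc(8) -> c = 23; heap: [0-1 FREE][2-12 ALLOC][13-22 ALLOC][23-30 ALLOC][31-54 FREE]
malloc(2): first-fit scan over [0-1 FREE][2-12 ALLOC][13-22 ALLOC][23-30 ALLOC][31-54 FREE] -> 0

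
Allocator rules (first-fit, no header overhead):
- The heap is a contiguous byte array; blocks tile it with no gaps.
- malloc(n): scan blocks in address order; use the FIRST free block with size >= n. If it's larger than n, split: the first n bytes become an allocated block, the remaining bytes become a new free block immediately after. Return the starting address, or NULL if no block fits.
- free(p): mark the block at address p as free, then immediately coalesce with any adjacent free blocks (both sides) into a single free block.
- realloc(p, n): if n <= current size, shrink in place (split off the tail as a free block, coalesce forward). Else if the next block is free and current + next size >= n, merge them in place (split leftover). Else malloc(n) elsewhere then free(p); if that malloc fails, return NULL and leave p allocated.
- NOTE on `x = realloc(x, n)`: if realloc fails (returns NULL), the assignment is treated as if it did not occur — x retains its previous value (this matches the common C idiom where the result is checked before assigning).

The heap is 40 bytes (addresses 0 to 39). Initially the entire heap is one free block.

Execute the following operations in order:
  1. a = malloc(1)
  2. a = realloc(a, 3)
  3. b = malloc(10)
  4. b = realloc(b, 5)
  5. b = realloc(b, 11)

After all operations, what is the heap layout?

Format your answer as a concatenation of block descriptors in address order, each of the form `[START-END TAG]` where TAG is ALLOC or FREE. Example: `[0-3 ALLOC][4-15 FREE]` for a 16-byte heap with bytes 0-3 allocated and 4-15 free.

Op 1: a = malloc(1) -> a = 0; heap: [0-0 ALLOC][1-39 FREE]
Op 2: a = realloc(a, 3) -> a = 0; heap: [0-2 ALLOC][3-39 FREE]
Op 3: b = malloc(10) -> b = 3; heap: [0-2 ALLOC][3-12 ALLOC][13-39 FREE]
Op 4: b = realloc(b, 5) -> b = 3; heap: [0-2 ALLOC][3-7 ALLOC][8-39 FREE]
Op 5: b = realloc(b, 11) -> b = 3; heap: [0-2 ALLOC][3-13 ALLOC][14-39 FREE]

Answer: [0-2 ALLOC][3-13 ALLOC][14-39 FREE]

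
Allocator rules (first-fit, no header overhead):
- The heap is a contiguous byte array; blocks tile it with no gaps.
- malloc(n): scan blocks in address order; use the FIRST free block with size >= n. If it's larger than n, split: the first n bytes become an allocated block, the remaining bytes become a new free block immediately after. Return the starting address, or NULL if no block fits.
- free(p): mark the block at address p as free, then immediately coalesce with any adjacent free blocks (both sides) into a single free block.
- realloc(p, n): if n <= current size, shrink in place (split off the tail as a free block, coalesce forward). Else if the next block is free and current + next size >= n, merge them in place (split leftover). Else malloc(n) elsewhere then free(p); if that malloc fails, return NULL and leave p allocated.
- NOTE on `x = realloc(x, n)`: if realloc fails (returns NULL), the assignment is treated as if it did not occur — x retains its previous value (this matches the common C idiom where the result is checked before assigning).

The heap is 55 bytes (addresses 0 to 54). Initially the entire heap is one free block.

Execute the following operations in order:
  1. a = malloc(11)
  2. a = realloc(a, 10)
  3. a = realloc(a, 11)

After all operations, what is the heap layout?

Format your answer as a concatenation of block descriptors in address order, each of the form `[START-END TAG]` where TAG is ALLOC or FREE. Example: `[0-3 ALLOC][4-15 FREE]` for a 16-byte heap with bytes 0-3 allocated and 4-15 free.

Answer: [0-10 ALLOC][11-54 FREE]

Derivation:
Op 1: a = malloc(11) -> a = 0; heap: [0-10 ALLOC][11-54 FREE]
Op 2: a = realloc(a, 10) -> a = 0; heap: [0-9 ALLOC][10-54 FREE]
Op 3: a = realloc(a, 11) -> a = 0; heap: [0-10 ALLOC][11-54 FREE]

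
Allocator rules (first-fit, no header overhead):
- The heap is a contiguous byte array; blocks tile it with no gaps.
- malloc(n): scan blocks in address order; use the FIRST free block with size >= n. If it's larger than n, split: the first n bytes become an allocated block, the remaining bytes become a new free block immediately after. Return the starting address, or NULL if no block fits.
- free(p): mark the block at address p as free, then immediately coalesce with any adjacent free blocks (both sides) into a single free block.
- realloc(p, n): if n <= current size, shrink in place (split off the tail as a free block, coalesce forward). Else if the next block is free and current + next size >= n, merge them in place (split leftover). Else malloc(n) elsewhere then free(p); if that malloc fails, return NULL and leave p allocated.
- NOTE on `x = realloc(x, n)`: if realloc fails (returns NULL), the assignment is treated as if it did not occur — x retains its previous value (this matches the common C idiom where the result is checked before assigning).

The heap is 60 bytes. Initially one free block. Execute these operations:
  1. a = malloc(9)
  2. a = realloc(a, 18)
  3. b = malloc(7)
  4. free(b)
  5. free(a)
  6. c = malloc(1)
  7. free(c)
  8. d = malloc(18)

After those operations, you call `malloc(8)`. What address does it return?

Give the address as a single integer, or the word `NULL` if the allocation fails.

Answer: 18

Derivation:
Op 1: a = malloc(9) -> a = 0; heap: [0-8 ALLOC][9-59 FREE]
Op 2: a = realloc(a, 18) -> a = 0; heap: [0-17 ALLOC][18-59 FREE]
Op 3: b = malloc(7) -> b = 18; heap: [0-17 ALLOC][18-24 ALLOC][25-59 FREE]
Op 4: free(b) -> (freed b); heap: [0-17 ALLOC][18-59 FREE]
Op 5: free(a) -> (freed a); heap: [0-59 FREE]
Op 6: c = malloc(1) -> c = 0; heap: [0-0 ALLOC][1-59 FREE]
Op 7: free(c) -> (freed c); heap: [0-59 FREE]
Op 8: d = malloc(18) -> d = 0; heap: [0-17 ALLOC][18-59 FREE]
malloc(8): first-fit scan over [0-17 ALLOC][18-59 FREE] -> 18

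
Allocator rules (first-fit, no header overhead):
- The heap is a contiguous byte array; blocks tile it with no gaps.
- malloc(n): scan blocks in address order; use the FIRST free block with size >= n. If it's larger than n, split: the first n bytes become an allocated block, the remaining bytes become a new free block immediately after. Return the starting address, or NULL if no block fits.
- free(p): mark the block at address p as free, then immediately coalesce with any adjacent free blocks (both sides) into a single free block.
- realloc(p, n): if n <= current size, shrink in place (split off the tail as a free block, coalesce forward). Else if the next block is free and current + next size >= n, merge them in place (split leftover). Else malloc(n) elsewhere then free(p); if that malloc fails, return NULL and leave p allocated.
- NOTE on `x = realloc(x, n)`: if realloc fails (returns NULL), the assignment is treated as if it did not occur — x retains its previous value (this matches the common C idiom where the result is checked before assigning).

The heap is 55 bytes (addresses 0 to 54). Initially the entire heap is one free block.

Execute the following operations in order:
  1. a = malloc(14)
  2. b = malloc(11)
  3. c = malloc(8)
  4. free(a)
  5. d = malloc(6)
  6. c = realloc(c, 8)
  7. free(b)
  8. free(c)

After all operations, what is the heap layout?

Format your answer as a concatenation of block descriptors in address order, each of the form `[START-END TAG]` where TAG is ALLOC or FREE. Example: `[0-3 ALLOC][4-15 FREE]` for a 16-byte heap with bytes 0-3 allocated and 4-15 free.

Op 1: a = malloc(14) -> a = 0; heap: [0-13 ALLOC][14-54 FREE]
Op 2: b = malloc(11) -> b = 14; heap: [0-13 ALLOC][14-24 ALLOC][25-54 FREE]
Op 3: c = malloc(8) -> c = 25; heap: [0-13 ALLOC][14-24 ALLOC][25-32 ALLOC][33-54 FREE]
Op 4: free(a) -> (freed a); heap: [0-13 FREE][14-24 ALLOC][25-32 ALLOC][33-54 FREE]
Op 5: d = malloc(6) -> d = 0; heap: [0-5 ALLOC][6-13 FREE][14-24 ALLOC][25-32 ALLOC][33-54 FREE]
Op 6: c = realloc(c, 8) -> c = 25; heap: [0-5 ALLOC][6-13 FREE][14-24 ALLOC][25-32 ALLOC][33-54 FREE]
Op 7: free(b) -> (freed b); heap: [0-5 ALLOC][6-24 FREE][25-32 ALLOC][33-54 FREE]
Op 8: free(c) -> (freed c); heap: [0-5 ALLOC][6-54 FREE]

Answer: [0-5 ALLOC][6-54 FREE]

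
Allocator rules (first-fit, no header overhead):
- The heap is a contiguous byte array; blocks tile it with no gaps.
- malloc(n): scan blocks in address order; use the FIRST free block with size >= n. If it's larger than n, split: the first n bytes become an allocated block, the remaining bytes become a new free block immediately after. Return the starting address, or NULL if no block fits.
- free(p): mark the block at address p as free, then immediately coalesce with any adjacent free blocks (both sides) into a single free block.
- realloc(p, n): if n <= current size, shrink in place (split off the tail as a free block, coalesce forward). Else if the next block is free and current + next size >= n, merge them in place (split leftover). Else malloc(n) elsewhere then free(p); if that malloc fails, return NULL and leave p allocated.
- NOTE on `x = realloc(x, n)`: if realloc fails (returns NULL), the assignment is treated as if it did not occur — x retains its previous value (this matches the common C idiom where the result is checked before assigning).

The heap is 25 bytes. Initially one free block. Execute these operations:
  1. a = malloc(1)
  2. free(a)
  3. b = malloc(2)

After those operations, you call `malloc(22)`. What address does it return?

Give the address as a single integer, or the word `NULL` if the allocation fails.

Answer: 2

Derivation:
Op 1: a = malloc(1) -> a = 0; heap: [0-0 ALLOC][1-24 FREE]
Op 2: free(a) -> (freed a); heap: [0-24 FREE]
Op 3: b = malloc(2) -> b = 0; heap: [0-1 ALLOC][2-24 FREE]
malloc(22): first-fit scan over [0-1 ALLOC][2-24 FREE] -> 2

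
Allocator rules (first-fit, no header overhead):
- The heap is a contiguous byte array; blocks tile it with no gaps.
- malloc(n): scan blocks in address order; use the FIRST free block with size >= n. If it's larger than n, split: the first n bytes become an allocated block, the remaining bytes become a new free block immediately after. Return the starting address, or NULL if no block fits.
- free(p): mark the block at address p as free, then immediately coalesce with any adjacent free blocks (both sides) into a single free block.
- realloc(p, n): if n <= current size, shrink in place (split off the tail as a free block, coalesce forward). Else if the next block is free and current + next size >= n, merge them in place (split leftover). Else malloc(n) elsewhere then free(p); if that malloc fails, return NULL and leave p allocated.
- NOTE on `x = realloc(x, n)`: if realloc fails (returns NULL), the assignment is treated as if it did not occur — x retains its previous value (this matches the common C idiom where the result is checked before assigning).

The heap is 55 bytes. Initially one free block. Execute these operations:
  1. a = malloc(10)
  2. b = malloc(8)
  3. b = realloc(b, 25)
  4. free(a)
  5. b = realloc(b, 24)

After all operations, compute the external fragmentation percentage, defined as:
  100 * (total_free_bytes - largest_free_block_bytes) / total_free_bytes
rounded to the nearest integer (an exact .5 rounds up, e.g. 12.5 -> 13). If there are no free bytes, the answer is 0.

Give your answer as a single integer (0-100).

Op 1: a = malloc(10) -> a = 0; heap: [0-9 ALLOC][10-54 FREE]
Op 2: b = malloc(8) -> b = 10; heap: [0-9 ALLOC][10-17 ALLOC][18-54 FREE]
Op 3: b = realloc(b, 25) -> b = 10; heap: [0-9 ALLOC][10-34 ALLOC][35-54 FREE]
Op 4: free(a) -> (freed a); heap: [0-9 FREE][10-34 ALLOC][35-54 FREE]
Op 5: b = realloc(b, 24) -> b = 10; heap: [0-9 FREE][10-33 ALLOC][34-54 FREE]
Free blocks: [10 21] total_free=31 largest=21 -> 100*(31-21)/31 = 1000/31 ≈ 32.258 -> rounds to 32

Answer: 32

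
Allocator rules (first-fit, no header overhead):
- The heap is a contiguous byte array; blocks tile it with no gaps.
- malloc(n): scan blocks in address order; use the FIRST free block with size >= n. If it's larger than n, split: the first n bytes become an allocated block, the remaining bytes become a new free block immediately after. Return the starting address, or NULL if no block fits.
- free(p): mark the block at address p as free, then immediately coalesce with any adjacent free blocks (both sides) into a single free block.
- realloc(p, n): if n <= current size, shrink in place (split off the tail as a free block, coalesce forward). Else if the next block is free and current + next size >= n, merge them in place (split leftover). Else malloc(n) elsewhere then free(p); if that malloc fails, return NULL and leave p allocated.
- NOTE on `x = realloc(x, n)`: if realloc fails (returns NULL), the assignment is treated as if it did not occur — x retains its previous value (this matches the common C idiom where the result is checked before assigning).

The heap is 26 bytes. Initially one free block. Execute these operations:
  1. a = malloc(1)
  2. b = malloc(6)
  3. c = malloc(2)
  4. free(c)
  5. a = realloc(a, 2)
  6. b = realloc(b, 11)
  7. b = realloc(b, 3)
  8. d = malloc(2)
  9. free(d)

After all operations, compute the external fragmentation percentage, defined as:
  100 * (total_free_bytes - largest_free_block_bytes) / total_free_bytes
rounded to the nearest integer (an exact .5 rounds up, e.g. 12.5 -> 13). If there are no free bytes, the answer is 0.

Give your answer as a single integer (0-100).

Op 1: a = malloc(1) -> a = 0; heap: [0-0 ALLOC][1-25 FREE]
Op 2: b = malloc(6) -> b = 1; heap: [0-0 ALLOC][1-6 ALLOC][7-25 FREE]
Op 3: c = malloc(2) -> c = 7; heap: [0-0 ALLOC][1-6 ALLOC][7-8 ALLOC][9-25 FREE]
Op 4: free(c) -> (freed c); heap: [0-0 ALLOC][1-6 ALLOC][7-25 FREE]
Op 5: a = realloc(a, 2) -> a = 7; heap: [0-0 FREE][1-6 ALLOC][7-8 ALLOC][9-25 FREE]
Op 6: b = realloc(b, 11) -> b = 9; heap: [0-6 FREE][7-8 ALLOC][9-19 ALLOC][20-25 FREE]
Op 7: b = realloc(b, 3) -> b = 9; heap: [0-6 FREE][7-8 ALLOC][9-11 ALLOC][12-25 FREE]
Op 8: d = malloc(2) -> d = 0; heap: [0-1 ALLOC][2-6 FREE][7-8 ALLOC][9-11 ALLOC][12-25 FREE]
Op 9: free(d) -> (freed d); heap: [0-6 FREE][7-8 ALLOC][9-11 ALLOC][12-25 FREE]
Free blocks: [7 14] total_free=21 largest=14 -> 100*(21-14)/21 = 700/21 ≈ 33.333 -> rounds to 33

Answer: 33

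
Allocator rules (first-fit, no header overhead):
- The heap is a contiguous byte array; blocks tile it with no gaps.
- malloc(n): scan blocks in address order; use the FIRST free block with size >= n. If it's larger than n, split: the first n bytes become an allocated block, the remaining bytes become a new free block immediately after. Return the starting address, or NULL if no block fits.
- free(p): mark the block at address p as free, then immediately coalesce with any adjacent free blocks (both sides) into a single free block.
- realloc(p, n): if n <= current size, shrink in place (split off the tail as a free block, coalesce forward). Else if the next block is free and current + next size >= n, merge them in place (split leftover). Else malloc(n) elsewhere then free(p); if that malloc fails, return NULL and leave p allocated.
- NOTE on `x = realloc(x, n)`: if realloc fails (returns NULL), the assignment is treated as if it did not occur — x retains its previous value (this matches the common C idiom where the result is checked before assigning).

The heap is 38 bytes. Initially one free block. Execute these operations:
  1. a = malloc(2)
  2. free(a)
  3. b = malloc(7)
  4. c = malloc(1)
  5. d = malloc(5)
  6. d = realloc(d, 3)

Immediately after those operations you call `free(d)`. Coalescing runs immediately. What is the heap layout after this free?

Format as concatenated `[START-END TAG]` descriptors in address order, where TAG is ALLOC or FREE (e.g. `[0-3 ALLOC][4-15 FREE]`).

Answer: [0-6 ALLOC][7-7 ALLOC][8-37 FREE]

Derivation:
Op 1: a = malloc(2) -> a = 0; heap: [0-1 ALLOC][2-37 FREE]
Op 2: free(a) -> (freed a); heap: [0-37 FREE]
Op 3: b = malloc(7) -> b = 0; heap: [0-6 ALLOC][7-37 FREE]
Op 4: c = malloc(1) -> c = 7; heap: [0-6 ALLOC][7-7 ALLOC][8-37 FREE]
Op 5: d = malloc(5) -> d = 8; heap: [0-6 ALLOC][7-7 ALLOC][8-12 ALLOC][13-37 FREE]
Op 6: d = realloc(d, 3) -> d = 8; heap: [0-6 ALLOC][7-7 ALLOC][8-10 ALLOC][11-37 FREE]
free(d): d = 8 -> block [8-10 ALLOC]; mark free, coalesce with adjacent free neighbors -> [0-6 ALLOC][7-7 ALLOC][8-37 FREE]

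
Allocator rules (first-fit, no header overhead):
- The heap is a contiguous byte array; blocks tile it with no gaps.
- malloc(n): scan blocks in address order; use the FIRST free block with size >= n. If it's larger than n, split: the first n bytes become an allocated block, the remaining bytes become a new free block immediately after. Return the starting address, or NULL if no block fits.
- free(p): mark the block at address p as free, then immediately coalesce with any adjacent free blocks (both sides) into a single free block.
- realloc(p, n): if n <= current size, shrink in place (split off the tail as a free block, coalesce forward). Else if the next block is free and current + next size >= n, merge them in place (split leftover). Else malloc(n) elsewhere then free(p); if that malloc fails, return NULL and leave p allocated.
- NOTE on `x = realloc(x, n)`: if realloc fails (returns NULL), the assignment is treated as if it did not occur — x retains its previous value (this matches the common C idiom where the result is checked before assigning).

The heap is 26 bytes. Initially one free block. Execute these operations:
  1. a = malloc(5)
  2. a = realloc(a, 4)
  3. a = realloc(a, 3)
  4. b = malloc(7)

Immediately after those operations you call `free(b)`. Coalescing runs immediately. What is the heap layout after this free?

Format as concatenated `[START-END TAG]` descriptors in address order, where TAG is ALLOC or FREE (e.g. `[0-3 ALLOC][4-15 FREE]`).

Op 1: a = malloc(5) -> a = 0; heap: [0-4 ALLOC][5-25 FREE]
Op 2: a = realloc(a, 4) -> a = 0; heap: [0-3 ALLOC][4-25 FREE]
Op 3: a = realloc(a, 3) -> a = 0; heap: [0-2 ALLOC][3-25 FREE]
Op 4: b = malloc(7) -> b = 3; heap: [0-2 ALLOC][3-9 ALLOC][10-25 FREE]
free(b): b = 3 -> block [3-9 ALLOC]; mark free, coalesce with adjacent free neighbors -> [0-2 ALLOC][3-25 FREE]

Answer: [0-2 ALLOC][3-25 FREE]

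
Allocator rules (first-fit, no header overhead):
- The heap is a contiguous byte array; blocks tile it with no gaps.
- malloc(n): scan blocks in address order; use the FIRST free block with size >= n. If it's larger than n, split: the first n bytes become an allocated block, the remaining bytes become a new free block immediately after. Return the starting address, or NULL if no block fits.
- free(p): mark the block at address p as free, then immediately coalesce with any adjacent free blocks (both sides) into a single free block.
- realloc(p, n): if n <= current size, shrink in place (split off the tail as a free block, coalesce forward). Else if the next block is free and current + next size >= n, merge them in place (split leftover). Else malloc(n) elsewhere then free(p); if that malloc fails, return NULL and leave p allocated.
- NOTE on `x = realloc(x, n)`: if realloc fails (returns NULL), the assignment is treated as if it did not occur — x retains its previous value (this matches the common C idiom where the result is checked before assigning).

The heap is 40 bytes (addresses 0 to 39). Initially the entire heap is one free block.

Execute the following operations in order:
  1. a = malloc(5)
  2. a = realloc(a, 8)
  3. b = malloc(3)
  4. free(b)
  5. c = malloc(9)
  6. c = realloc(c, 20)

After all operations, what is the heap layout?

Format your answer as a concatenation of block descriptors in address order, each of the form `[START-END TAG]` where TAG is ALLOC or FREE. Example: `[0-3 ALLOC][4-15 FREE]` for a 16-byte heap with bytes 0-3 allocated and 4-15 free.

Op 1: a = malloc(5) -> a = 0; heap: [0-4 ALLOC][5-39 FREE]
Op 2: a = realloc(a, 8) -> a = 0; heap: [0-7 ALLOC][8-39 FREE]
Op 3: b = malloc(3) -> b = 8; heap: [0-7 ALLOC][8-10 ALLOC][11-39 FREE]
Op 4: free(b) -> (freed b); heap: [0-7 ALLOC][8-39 FREE]
Op 5: c = malloc(9) -> c = 8; heap: [0-7 ALLOC][8-16 ALLOC][17-39 FREE]
Op 6: c = realloc(c, 20) -> c = 8; heap: [0-7 ALLOC][8-27 ALLOC][28-39 FREE]

Answer: [0-7 ALLOC][8-27 ALLOC][28-39 FREE]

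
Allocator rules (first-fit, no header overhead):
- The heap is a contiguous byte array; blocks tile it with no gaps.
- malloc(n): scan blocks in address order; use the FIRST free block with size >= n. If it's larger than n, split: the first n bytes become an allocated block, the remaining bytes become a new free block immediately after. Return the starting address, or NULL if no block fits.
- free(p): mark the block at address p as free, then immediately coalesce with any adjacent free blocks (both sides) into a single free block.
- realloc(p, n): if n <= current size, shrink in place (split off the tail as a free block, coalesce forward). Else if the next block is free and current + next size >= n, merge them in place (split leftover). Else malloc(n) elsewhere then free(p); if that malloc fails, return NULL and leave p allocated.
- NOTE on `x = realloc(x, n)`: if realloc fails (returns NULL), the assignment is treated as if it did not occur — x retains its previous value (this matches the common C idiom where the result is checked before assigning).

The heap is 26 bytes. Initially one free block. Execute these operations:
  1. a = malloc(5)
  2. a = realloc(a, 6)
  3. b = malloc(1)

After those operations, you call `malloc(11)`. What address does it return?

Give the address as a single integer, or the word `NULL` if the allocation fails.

Answer: 7

Derivation:
Op 1: a = malloc(5) -> a = 0; heap: [0-4 ALLOC][5-25 FREE]
Op 2: a = realloc(a, 6) -> a = 0; heap: [0-5 ALLOC][6-25 FREE]
Op 3: b = malloc(1) -> b = 6; heap: [0-5 ALLOC][6-6 ALLOC][7-25 FREE]
malloc(11): first-fit scan over [0-5 ALLOC][6-6 ALLOC][7-25 FREE] -> 7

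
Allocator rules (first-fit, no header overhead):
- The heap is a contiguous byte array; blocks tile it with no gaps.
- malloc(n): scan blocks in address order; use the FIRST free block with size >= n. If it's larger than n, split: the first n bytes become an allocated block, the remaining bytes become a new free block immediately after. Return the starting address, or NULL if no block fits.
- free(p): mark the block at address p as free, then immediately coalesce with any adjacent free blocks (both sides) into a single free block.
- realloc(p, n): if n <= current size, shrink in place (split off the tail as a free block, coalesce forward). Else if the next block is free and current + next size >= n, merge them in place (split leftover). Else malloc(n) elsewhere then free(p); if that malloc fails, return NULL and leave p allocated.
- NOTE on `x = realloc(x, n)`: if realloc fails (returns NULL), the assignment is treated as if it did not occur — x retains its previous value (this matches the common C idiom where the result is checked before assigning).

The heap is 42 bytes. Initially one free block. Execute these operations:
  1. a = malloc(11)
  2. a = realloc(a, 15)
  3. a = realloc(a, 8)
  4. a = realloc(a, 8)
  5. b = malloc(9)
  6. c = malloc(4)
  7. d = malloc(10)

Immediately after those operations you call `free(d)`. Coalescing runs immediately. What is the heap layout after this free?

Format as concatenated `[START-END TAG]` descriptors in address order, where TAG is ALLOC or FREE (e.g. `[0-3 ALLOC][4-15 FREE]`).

Answer: [0-7 ALLOC][8-16 ALLOC][17-20 ALLOC][21-41 FREE]

Derivation:
Op 1: a = malloc(11) -> a = 0; heap: [0-10 ALLOC][11-41 FREE]
Op 2: a = realloc(a, 15) -> a = 0; heap: [0-14 ALLOC][15-41 FREE]
Op 3: a = realloc(a, 8) -> a = 0; heap: [0-7 ALLOC][8-41 FREE]
Op 4: a = realloc(a, 8) -> a = 0; heap: [0-7 ALLOC][8-41 FREE]
Op 5: b = malloc(9) -> b = 8; heap: [0-7 ALLOC][8-16 ALLOC][17-41 FREE]
Op 6: c = malloc(4) -> c = 17; heap: [0-7 ALLOC][8-16 ALLOC][17-20 ALLOC][21-41 FREE]
Op 7: d = malloc(10) -> d = 21; heap: [0-7 ALLOC][8-16 ALLOC][17-20 ALLOC][21-30 ALLOC][31-41 FREE]
free(d): d = 21 -> block [21-30 ALLOC]; mark free, coalesce with adjacent free neighbors -> [0-7 ALLOC][8-16 ALLOC][17-20 ALLOC][21-41 FREE]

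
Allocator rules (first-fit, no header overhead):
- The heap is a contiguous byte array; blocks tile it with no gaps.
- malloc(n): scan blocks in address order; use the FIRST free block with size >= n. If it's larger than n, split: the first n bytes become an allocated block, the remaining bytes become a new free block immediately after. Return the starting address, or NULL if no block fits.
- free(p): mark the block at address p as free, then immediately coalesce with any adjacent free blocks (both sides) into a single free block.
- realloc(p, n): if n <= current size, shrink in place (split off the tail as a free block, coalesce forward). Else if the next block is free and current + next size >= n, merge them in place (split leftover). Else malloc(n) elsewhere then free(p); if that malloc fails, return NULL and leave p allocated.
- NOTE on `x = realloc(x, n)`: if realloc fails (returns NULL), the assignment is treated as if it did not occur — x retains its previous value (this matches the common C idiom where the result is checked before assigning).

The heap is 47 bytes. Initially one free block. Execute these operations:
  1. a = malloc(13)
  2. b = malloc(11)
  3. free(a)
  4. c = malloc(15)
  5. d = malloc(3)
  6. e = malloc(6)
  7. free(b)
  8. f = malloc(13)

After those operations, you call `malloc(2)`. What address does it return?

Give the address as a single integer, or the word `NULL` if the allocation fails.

Answer: 22

Derivation:
Op 1: a = malloc(13) -> a = 0; heap: [0-12 ALLOC][13-46 FREE]
Op 2: b = malloc(11) -> b = 13; heap: [0-12 ALLOC][13-23 ALLOC][24-46 FREE]
Op 3: free(a) -> (freed a); heap: [0-12 FREE][13-23 ALLOC][24-46 FREE]
Op 4: c = malloc(15) -> c = 24; heap: [0-12 FREE][13-23 ALLOC][24-38 ALLOC][39-46 FREE]
Op 5: d = malloc(3) -> d = 0; heap: [0-2 ALLOC][3-12 FREE][13-23 ALLOC][24-38 ALLOC][39-46 FREE]
Op 6: e = malloc(6) -> e = 3; heap: [0-2 ALLOC][3-8 ALLOC][9-12 FREE][13-23 ALLOC][24-38 ALLOC][39-46 FREE]
Op 7: free(b) -> (freed b); heap: [0-2 ALLOC][3-8 ALLOC][9-23 FREE][24-38 ALLOC][39-46 FREE]
Op 8: f = malloc(13) -> f = 9; heap: [0-2 ALLOC][3-8 ALLOC][9-21 ALLOC][22-23 FREE][24-38 ALLOC][39-46 FREE]
malloc(2): first-fit scan over [0-2 ALLOC][3-8 ALLOC][9-21 ALLOC][22-23 FREE][24-38 ALLOC][39-46 FREE] -> 22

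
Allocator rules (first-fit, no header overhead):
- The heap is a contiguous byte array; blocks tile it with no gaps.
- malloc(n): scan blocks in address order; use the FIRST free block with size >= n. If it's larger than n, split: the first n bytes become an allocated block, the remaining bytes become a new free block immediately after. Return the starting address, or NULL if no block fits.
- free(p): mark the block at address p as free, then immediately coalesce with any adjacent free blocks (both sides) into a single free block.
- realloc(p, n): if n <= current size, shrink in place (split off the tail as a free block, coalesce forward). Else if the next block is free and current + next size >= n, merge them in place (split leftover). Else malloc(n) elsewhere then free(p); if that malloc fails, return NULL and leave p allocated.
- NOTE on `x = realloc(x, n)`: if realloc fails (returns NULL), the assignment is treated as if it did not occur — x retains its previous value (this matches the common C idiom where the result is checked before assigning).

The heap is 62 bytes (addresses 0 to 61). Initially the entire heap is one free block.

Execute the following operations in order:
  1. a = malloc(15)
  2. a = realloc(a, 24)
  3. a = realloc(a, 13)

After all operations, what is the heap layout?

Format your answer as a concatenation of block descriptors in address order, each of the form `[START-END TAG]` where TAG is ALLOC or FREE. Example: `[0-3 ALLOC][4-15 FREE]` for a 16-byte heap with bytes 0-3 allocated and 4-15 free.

Answer: [0-12 ALLOC][13-61 FREE]

Derivation:
Op 1: a = malloc(15) -> a = 0; heap: [0-14 ALLOC][15-61 FREE]
Op 2: a = realloc(a, 24) -> a = 0; heap: [0-23 ALLOC][24-61 FREE]
Op 3: a = realloc(a, 13) -> a = 0; heap: [0-12 ALLOC][13-61 FREE]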